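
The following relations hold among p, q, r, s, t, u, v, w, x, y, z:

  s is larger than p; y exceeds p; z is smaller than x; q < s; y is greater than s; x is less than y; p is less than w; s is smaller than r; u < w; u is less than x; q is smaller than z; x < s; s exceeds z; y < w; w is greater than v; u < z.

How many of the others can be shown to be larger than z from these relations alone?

Directly above z: x, s.
One step further: r, y (4 so far).
One step further: w (5 so far).
No other element is forced above z by the given relations, so the count is 5.

5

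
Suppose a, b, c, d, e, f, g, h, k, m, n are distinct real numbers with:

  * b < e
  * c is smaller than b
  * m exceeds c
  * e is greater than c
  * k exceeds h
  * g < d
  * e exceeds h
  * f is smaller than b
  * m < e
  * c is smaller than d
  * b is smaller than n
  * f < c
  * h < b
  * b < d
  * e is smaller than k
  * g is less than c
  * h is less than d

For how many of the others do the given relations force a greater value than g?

7

Directly above g: c, d.
One step further: b, m, e (5 so far).
One step further: n, k (7 so far).
Nothing else is reachable above g; 7 in all.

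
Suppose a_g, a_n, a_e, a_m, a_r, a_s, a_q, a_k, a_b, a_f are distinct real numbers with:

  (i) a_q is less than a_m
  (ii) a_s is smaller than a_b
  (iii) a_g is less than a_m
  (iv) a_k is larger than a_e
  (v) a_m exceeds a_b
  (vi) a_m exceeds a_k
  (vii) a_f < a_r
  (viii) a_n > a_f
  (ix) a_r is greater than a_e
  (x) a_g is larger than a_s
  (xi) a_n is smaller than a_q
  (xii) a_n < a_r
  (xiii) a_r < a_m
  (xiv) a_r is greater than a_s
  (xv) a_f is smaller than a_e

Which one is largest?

a_f is not greatest since a_f < a_n; a_n is not greatest since a_n < a_q; a_s is not greatest since a_s < a_b; a_q is not greatest since a_q < a_m; a_e is not greatest since a_e < a_k; a_g is not greatest since a_g < a_m; a_k is not greatest since a_k < a_m; a_b is not greatest since a_b < a_m; a_r is not greatest since a_r < a_m.
Only a_m has nothing above it, so a_m is the largest.

a_m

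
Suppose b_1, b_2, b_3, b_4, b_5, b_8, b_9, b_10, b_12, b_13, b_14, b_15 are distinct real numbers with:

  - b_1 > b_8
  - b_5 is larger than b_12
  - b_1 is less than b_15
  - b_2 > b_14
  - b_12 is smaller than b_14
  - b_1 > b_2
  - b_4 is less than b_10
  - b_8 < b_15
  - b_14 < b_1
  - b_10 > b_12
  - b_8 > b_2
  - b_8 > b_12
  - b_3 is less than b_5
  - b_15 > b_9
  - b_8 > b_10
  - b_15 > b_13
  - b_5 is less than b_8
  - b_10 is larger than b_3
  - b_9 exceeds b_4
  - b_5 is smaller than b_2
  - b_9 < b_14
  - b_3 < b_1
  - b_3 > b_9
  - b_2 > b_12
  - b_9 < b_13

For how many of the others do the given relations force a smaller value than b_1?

9

From b_1 the given relations immediately reach b_3, b_14, b_2, b_8.
From those, b_9, b_12, b_10, b_5 — 8 in total.
From those, b_4 — 9 in total.
No other element is forced below b_1 by the given relations, so the count is 9.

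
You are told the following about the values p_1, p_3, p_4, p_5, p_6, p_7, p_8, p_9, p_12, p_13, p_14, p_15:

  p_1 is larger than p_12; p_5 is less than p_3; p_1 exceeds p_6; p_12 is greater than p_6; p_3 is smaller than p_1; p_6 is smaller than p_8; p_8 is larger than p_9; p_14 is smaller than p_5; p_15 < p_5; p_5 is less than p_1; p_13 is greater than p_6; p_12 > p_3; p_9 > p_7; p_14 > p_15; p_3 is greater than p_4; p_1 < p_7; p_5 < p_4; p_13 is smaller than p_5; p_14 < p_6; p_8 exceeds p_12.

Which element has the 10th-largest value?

The consecutive relations fix a unique order: p_15 < p_14 < p_6 < p_13 < p_5 < p_4 < p_3 < p_12 < p_1 < p_7 < p_9 < p_8.
Counting 10 from the largest end gives p_6.

p_6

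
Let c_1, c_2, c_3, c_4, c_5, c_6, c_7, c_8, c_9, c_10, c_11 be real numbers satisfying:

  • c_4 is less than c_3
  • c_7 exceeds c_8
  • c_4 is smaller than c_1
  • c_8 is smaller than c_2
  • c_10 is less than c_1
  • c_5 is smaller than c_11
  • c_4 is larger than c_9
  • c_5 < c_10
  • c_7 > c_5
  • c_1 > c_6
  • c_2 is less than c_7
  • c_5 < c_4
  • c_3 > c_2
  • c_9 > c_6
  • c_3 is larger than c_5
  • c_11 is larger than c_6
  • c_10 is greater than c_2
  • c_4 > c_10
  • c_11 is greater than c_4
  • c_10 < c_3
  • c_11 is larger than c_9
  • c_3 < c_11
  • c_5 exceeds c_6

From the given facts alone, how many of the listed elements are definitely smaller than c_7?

From c_7 the given relations immediately reach c_8, c_5, c_2.
From those, c_6 — 4 in total.
Nothing else is reachable below c_7; 4 in all.

4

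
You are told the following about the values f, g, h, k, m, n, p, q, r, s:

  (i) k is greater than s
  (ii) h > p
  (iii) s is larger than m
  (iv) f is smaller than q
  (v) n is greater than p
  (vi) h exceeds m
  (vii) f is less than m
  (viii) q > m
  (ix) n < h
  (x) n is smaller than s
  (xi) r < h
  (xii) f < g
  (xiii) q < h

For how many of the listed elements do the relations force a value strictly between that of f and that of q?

Chaining upward from f reaches: m, s, g, k, h.
Chaining downward from q reaches: m.
Strictly between f and q are those in both lists: m — 1 element.

1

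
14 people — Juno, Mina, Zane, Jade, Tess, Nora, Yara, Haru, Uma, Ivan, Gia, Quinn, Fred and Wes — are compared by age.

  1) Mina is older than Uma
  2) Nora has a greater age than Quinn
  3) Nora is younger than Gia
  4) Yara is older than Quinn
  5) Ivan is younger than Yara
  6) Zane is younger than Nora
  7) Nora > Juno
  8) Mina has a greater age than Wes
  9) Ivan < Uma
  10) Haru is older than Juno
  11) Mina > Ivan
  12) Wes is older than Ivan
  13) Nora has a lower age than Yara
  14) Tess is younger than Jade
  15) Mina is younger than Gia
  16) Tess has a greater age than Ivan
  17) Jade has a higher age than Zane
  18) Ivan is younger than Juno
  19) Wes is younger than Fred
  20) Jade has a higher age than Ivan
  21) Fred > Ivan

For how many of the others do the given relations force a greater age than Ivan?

The elements the relations force above Ivan are Juno, Uma, Tess, Haru, Wes, Nora, Mina, Fred, Yara, Jade, Gia — no chain reaches any other.
That is 11.

11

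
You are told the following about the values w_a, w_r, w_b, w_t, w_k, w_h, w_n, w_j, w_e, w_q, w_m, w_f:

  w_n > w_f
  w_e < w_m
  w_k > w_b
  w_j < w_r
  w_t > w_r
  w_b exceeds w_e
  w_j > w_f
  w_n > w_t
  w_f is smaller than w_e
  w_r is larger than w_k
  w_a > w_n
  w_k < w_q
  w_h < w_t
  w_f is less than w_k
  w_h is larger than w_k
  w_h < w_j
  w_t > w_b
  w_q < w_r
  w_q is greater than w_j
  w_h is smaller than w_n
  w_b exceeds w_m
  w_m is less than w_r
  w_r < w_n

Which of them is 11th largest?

The consecutive relations fix a unique order: w_f < w_e < w_m < w_b < w_k < w_h < w_j < w_q < w_r < w_t < w_n < w_a.
Counting 11 from the largest end gives w_e.

w_e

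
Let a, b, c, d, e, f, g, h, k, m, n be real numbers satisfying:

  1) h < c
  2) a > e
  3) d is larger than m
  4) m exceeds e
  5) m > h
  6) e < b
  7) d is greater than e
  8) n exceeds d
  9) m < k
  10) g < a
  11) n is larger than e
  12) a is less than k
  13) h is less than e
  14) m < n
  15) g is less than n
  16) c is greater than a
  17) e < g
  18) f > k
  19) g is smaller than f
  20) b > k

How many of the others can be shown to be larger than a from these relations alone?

Directly above a: k, c.
One step further: b, f (4 so far).
Nothing else is reachable above a; 4 in all.

4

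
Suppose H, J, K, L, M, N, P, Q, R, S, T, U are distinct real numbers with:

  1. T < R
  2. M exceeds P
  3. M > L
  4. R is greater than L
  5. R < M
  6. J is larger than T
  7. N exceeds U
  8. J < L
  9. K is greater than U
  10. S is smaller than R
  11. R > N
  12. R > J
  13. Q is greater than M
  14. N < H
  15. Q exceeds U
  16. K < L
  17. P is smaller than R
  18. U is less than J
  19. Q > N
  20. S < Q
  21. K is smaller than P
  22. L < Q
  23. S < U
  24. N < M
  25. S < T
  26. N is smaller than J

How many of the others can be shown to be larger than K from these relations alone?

5

Directly above K: P, L.
One step further: R, M, Q (5 so far).
No other element is forced above K by the given relations, so the count is 5.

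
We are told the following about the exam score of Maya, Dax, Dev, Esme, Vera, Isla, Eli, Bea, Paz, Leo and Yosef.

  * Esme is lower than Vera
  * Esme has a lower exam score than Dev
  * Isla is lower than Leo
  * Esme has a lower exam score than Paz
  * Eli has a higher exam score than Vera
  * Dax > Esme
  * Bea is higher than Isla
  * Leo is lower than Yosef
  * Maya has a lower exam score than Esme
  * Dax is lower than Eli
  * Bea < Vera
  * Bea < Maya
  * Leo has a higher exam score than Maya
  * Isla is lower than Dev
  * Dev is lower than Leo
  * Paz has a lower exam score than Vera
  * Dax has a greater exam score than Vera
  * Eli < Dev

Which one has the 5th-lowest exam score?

Paz

Chaining the given pairs: Isla < Bea < Maya < Esme < Paz < Vera < Dax < Eli < Dev < Leo < Yosef.
The 5th smallest is Paz.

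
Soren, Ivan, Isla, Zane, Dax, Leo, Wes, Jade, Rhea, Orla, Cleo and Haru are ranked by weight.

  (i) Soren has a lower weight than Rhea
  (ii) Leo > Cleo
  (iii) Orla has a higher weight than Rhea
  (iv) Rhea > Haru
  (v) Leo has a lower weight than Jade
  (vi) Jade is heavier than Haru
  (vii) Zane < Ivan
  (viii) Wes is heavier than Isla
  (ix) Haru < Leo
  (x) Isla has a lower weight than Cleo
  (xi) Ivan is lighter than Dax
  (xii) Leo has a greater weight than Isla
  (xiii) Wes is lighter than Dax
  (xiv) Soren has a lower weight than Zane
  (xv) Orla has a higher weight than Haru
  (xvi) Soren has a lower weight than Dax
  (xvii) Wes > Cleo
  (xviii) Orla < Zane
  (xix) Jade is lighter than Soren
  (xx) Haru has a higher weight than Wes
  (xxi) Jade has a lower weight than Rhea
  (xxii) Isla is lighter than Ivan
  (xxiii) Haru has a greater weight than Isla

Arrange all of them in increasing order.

Isla < Cleo < Wes < Haru < Leo < Jade < Soren < Rhea < Orla < Zane < Ivan < Dax

Nothing is placed below Isla, so it is least; from there Isla < Cleo; Cleo < Wes; Wes < Haru; Haru < Leo; Leo < Jade; Jade < Soren; Soren < Rhea; Rhea < Orla; Orla < Zane; Zane < Ivan; Ivan < Dax, each given directly.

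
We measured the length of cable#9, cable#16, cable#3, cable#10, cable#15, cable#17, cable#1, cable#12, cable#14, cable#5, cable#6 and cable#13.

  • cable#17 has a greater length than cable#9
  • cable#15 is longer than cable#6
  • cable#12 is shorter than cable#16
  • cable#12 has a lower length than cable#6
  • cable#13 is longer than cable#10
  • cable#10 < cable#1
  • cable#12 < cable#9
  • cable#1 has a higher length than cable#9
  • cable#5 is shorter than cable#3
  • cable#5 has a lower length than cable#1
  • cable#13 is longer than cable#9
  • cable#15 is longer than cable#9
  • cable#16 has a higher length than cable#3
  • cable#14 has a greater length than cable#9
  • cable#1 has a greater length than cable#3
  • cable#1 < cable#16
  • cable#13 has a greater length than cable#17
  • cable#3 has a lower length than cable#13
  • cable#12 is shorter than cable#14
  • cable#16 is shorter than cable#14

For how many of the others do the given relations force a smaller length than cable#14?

The elements the relations force below cable#14 are cable#12, cable#5, cable#10, cable#9, cable#3, cable#1, cable#16 — no chain reaches any other.
That is 7.

7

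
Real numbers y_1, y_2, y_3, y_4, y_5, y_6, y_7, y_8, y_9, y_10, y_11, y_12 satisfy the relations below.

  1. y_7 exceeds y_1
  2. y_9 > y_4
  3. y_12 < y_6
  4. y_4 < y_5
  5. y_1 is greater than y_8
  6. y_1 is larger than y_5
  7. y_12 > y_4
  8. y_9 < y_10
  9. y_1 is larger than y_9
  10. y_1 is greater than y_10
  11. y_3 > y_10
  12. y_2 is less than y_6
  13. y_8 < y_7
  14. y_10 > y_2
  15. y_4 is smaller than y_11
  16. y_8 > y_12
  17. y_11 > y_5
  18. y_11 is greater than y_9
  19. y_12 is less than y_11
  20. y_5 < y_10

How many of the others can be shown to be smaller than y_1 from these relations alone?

From y_1 the given relations immediately reach y_9, y_5, y_8, y_10.
From those, y_4, y_12, y_2 — 7 in total.
No other element is forced below y_1 by the given relations, so the count is 7.

7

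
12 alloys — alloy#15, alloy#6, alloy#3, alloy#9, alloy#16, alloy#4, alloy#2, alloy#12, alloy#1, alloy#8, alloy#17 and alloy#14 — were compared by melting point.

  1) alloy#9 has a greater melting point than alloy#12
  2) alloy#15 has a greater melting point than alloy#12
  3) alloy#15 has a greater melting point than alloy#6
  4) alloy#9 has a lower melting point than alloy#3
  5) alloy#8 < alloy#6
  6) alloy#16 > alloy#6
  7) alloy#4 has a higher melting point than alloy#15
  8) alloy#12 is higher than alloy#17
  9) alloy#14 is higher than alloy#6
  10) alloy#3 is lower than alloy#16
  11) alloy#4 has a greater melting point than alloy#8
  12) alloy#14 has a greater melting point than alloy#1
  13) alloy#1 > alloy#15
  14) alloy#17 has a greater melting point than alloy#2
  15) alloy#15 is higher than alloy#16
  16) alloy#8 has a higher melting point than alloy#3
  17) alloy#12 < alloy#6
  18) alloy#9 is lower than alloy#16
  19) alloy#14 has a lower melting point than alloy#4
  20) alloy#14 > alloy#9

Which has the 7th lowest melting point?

Chaining the given pairs: alloy#2 < alloy#17 < alloy#12 < alloy#9 < alloy#3 < alloy#8 < alloy#6 < alloy#16 < alloy#15 < alloy#1 < alloy#14 < alloy#4.
The 7th smallest is alloy#6.

alloy#6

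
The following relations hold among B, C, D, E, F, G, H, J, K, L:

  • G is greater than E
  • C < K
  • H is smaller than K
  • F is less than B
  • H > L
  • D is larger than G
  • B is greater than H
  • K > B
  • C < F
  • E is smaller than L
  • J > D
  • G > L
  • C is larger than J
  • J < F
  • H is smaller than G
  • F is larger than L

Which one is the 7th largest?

Chaining the given pairs: E < L < H < G < D < J < C < F < B < K.
Counting 7 from the largest end gives G.

G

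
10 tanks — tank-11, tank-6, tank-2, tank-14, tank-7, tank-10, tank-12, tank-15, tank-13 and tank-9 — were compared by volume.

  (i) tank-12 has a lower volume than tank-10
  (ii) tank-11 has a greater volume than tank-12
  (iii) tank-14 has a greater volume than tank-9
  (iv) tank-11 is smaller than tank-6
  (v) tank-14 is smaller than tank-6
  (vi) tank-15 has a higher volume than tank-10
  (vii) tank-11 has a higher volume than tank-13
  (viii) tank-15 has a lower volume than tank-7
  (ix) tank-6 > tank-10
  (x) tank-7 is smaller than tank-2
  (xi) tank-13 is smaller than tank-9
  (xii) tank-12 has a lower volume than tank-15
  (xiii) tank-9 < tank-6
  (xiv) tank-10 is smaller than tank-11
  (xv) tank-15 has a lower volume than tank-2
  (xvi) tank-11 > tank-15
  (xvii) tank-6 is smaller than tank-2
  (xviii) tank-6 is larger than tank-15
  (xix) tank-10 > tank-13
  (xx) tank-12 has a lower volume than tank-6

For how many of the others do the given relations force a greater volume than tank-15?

4

Directly above tank-15: tank-7, tank-11, tank-6, tank-2.
No other element is forced above tank-15 by the given relations, so the count is 4.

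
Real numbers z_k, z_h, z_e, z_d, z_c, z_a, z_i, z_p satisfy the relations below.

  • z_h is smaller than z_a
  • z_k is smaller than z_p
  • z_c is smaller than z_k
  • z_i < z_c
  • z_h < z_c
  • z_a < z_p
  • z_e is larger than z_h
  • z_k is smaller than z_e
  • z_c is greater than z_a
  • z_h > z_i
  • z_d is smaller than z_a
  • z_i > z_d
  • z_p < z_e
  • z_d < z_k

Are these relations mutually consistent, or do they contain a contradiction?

Every relation is compatible with z_d < z_i < z_h < z_a < z_c < z_k < z_p < z_e; the set is consistent.

consistent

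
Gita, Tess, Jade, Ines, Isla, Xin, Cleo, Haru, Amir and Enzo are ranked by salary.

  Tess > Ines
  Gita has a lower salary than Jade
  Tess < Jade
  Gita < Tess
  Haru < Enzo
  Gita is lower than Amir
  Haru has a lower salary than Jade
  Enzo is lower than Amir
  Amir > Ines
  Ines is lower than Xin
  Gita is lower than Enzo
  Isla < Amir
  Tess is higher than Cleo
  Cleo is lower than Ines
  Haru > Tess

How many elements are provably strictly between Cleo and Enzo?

3

Chaining upward from Cleo reaches: Ines, Tess, Haru, Amir, Jade, Xin.
Chaining downward from Enzo reaches: Gita, Ines, Tess, Haru.
Strictly between Cleo and Enzo are those in both lists: Ines, Tess, Haru — 3 elements.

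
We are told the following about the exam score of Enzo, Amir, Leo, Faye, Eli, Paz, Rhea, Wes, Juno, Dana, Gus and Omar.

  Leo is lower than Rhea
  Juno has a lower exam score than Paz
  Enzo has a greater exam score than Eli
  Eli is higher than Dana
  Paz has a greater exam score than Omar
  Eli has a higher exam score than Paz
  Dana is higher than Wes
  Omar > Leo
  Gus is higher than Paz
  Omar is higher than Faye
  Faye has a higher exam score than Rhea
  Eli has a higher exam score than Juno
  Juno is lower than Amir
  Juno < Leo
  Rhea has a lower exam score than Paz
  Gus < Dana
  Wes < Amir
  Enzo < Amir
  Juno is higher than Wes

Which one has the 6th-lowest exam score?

Omar

Chaining the given pairs: Wes < Juno < Leo < Rhea < Faye < Omar < Paz < Gus < Dana < Eli < Enzo < Amir.
The 6th smallest is Omar.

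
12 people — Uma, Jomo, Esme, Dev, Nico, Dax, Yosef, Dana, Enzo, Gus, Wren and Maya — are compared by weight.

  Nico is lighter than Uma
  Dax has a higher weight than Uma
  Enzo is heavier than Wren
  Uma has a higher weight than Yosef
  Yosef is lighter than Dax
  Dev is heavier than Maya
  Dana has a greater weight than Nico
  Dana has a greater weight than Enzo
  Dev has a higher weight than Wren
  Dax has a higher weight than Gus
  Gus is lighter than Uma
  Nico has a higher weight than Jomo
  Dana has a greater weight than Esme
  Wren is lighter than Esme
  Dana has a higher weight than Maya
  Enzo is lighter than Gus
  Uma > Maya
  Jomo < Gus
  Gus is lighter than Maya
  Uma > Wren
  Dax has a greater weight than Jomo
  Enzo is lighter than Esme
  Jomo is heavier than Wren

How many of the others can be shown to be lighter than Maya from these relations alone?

4

Directly below Maya: Gus.
One step further: Jomo, Enzo (3 so far).
One step further: Wren (4 so far).
Nothing else is reachable below Maya; 4 in all.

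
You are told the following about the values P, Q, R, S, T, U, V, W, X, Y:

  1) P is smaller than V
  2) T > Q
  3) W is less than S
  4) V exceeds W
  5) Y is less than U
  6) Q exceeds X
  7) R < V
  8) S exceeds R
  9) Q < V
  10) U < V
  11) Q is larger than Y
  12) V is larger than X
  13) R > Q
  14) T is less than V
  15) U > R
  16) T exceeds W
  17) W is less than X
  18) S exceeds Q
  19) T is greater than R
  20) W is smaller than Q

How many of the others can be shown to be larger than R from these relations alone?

The elements the relations force above R are S, U, T, V — no chain reaches any other.
That is 4.

4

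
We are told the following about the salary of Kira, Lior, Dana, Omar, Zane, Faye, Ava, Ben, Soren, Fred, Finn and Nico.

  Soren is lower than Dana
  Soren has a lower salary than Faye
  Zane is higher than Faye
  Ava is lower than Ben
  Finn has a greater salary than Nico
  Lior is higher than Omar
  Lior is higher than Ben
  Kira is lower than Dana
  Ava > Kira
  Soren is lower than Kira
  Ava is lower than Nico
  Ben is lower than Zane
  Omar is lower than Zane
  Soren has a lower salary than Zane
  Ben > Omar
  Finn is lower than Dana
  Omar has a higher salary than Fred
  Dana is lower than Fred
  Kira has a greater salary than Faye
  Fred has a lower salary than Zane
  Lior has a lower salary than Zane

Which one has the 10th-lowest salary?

Piecing the relations together gives one ordering: Soren < Faye < Kira < Ava < Nico < Finn < Dana < Fred < Omar < Ben < Lior < Zane.
The 10th smallest is Ben.

Ben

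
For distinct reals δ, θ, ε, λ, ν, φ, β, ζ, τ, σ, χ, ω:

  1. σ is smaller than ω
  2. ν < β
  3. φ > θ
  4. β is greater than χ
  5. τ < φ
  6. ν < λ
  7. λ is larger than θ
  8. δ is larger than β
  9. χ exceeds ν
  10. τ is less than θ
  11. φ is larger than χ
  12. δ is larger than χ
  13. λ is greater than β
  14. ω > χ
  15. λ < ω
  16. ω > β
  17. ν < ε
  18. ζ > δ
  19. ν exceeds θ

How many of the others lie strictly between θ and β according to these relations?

2

The relations place θ below β. An element lies strictly between them when it is forced above θ and also forced below β.
Above θ: {ν, χ, φ, ε, λ, δ, ω, ζ}. Below β: {τ, ν, χ}.
Intersection: {ν, χ} — 2.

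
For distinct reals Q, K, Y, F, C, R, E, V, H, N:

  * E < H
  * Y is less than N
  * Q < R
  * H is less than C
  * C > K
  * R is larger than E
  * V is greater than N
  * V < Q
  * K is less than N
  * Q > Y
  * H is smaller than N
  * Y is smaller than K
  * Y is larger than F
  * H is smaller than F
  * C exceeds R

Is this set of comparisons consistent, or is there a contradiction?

consistent

The single ordering E < H < F < Y < K < N < V < Q < R < C satisfies every listed relation, so no contradiction arises.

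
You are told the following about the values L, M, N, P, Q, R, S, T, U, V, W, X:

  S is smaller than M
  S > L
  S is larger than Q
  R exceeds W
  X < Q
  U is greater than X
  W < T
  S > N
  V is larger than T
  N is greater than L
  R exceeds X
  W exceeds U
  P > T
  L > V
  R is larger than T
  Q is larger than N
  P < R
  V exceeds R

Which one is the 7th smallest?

V

Chaining the given pairs: X < U < W < T < P < R < V < L < N < Q < S < M.
Counting 7 from the smallest end gives V.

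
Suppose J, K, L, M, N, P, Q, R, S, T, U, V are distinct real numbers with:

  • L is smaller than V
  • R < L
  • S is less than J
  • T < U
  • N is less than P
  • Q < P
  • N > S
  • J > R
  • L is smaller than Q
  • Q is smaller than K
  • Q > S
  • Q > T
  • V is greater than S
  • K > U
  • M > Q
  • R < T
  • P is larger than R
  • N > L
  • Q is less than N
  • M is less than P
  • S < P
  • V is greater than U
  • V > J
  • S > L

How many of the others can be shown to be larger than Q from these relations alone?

4

Directly above Q: N, M, K, P.
No other element is forced above Q by the given relations, so the count is 4.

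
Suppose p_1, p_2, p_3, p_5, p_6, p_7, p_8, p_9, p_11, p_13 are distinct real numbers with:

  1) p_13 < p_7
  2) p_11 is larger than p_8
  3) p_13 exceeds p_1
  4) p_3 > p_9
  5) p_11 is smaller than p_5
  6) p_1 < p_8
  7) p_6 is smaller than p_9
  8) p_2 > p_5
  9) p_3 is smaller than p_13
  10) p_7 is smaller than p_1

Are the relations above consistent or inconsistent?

inconsistent

Chaining the given relations yields p_13 < p_7 < p_1, so p_13 < p_1. But one relation states p_1 < p_13. These cannot both hold.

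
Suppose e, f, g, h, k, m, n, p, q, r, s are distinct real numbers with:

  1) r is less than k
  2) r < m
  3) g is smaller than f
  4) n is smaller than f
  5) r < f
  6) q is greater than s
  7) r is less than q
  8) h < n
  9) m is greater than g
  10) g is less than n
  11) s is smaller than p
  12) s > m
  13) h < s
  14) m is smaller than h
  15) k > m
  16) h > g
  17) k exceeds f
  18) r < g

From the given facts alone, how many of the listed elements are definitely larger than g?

8

The elements the relations force above g are m, h, n, f, s, p, q, k — no chain reaches any other.
That is 8.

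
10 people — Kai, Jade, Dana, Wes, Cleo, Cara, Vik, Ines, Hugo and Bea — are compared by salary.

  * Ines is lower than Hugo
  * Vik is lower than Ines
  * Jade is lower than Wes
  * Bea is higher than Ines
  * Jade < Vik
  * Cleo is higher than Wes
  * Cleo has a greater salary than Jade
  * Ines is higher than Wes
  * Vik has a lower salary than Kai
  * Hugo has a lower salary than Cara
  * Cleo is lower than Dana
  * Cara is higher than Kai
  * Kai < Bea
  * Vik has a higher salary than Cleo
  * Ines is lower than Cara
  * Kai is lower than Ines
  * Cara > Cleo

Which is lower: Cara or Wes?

Wes

The relevant relations are Wes < Cleo; Cleo < Vik; Vik < Kai; Kai < Ines; Ines < Hugo; Hugo < Cara.
Together: Wes < Cleo < Vik < Kai < Ines < Hugo < Cara.
So Wes < Cara; Wes is the lower of the two.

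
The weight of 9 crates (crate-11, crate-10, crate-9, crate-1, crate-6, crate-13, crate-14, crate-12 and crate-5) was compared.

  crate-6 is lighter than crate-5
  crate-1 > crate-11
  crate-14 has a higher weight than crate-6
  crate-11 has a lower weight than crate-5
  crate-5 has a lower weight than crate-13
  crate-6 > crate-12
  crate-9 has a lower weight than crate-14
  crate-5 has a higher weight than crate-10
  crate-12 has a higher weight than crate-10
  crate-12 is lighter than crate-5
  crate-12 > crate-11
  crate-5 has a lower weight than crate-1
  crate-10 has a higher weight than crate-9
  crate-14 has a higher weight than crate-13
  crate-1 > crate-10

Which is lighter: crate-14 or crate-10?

crate-10 < crate-12 and crate-12 < crate-6 give crate-10 < crate-6.
With crate-6 < crate-5: crate-10 < crate-12 < crate-6 < crate-5.
With crate-5 < crate-13: crate-10 < crate-12 < crate-6 < crate-5 < crate-13.
Then crate-13 < crate-14 extends the chain to crate-14.
So crate-10 < crate-14; crate-10 is the lighter of the two.

crate-10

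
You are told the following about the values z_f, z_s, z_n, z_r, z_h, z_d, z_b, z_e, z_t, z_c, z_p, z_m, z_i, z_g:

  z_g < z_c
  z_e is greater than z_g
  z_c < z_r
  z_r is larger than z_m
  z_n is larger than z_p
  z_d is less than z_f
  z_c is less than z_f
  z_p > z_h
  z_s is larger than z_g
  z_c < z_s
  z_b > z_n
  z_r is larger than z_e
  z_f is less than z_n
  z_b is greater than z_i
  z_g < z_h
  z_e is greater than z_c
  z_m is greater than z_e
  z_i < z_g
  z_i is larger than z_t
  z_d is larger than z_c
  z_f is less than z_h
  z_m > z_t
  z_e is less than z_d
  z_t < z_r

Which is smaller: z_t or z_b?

z_t < z_i and z_i < z_g give z_t < z_g.
Then z_g < z_c extends the chain to z_c.
With z_c < z_e: z_t < z_i < z_g < z_c < z_e.
With z_e < z_d: z_t < z_i < z_g < z_c < z_e < z_d.
Then z_d < z_f extends the chain to z_f.
Then z_f < z_h extends the chain to z_h.
With z_h < z_p: z_t < z_i < z_g < z_c < z_e < z_d < z_f < z_h < z_p.
With z_p < z_n: z_t < z_i < z_g < z_c < z_e < z_d < z_f < z_h < z_p < z_n.
Then z_n < z_b extends the chain to z_b.
So z_t < z_b; z_t is the smaller of the two.

z_t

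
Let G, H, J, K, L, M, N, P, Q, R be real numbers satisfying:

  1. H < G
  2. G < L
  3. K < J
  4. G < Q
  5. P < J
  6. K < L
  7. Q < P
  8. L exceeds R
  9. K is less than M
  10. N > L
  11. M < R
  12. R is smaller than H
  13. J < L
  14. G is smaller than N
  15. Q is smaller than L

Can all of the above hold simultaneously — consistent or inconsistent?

consistent

Every relation is compatible with K < M < R < H < G < Q < P < J < L < N; the set is consistent.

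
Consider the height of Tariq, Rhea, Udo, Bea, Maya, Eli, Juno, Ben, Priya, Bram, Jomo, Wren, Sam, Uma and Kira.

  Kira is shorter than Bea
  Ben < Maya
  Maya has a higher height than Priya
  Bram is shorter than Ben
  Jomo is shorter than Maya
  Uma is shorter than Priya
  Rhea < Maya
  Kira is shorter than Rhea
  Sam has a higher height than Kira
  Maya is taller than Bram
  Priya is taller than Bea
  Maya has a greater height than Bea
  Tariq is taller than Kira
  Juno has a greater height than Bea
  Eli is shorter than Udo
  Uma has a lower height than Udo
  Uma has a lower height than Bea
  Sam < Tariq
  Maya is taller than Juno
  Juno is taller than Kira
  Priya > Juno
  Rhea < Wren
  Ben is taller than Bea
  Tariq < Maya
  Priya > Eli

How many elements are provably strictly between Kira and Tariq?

1

Chaining upward from Kira reaches: Sam, Bea, Rhea, Wren, Juno, Ben, Priya, Maya.
Chaining downward from Tariq reaches: Sam.
Strictly between Kira and Tariq are those in both lists: Sam — 1 element.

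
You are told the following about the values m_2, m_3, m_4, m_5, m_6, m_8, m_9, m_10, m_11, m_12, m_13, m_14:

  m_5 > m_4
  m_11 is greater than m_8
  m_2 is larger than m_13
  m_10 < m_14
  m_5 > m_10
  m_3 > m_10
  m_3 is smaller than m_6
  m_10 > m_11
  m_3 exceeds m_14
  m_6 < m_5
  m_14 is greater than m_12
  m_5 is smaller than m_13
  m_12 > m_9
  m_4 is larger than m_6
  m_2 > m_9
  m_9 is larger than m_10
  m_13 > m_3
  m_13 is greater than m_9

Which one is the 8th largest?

m_12

Chaining the given pairs: m_8 < m_11 < m_10 < m_9 < m_12 < m_14 < m_3 < m_6 < m_4 < m_5 < m_13 < m_2.
The 8th largest is m_12.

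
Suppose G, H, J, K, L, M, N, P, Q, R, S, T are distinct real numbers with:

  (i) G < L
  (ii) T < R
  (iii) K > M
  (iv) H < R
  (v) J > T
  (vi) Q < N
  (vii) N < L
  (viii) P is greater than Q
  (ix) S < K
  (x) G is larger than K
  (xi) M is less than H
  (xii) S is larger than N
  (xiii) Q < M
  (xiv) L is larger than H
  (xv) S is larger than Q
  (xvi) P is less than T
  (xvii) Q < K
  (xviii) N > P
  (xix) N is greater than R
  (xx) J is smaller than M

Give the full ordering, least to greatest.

Q < P < T < J < M < H < R < N < S < K < G < L

The consecutive links are each given: Q < P; P < T; T < J; J < M; M < H; H < R; R < N; N < S; S < K; K < G; G < L.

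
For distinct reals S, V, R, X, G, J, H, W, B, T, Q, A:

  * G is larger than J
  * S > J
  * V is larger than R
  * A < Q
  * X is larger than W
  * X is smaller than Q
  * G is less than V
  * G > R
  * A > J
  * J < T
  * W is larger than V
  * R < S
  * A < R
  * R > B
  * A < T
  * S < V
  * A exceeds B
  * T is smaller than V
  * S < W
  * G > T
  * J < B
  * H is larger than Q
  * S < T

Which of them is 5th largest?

V

Piecing the relations together gives one ordering: J < B < A < R < S < T < G < V < W < X < Q < H.
The 5th largest is V.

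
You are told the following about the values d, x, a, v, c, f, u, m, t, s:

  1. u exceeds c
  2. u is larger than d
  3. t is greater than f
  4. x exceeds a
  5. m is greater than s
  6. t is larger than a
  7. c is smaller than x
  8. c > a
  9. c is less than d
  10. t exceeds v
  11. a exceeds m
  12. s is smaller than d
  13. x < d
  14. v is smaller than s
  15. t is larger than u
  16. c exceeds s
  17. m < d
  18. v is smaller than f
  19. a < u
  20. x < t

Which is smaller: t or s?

s

Following the relations from s: s < m < a < x < d < u < t.
So s < t; s is the smaller of the two.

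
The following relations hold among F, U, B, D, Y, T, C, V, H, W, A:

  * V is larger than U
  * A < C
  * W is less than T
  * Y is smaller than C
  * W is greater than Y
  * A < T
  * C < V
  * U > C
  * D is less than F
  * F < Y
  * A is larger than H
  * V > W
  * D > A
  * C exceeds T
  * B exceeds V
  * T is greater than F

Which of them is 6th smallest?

W

Piecing the relations together gives one ordering: H < A < D < F < Y < W < T < C < U < V < B.
Counting 6 from the smallest end gives W.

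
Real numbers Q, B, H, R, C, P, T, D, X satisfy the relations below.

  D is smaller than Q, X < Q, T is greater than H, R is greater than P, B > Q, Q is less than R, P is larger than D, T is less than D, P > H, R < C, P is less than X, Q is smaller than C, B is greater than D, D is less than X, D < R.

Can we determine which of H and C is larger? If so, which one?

C

H < T and T < D give H < D.
Then D < X extends the chain to X.
With X < Q: H < T < D < X < Q.
Then Q < R extends the chain to R.
With R < C: H < T < D < X < Q < R < C.
So C is larger.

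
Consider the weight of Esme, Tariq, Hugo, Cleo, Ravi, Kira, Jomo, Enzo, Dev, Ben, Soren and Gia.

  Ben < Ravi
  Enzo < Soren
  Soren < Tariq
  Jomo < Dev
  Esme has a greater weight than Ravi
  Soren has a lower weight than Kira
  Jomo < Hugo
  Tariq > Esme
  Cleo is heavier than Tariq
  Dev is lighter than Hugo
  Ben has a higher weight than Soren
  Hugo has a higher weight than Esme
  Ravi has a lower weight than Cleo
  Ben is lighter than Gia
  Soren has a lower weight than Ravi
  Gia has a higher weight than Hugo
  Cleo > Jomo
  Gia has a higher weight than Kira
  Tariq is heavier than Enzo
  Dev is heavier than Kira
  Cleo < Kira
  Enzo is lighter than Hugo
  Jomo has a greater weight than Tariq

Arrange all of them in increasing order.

Enzo < Soren < Ben < Ravi < Esme < Tariq < Jomo < Cleo < Kira < Dev < Hugo < Gia

Nothing is placed below Enzo, so it is least; from there Enzo < Soren; Soren < Ben; Ben < Ravi; Ravi < Esme; Esme < Tariq; Tariq < Jomo; Jomo < Cleo; Cleo < Kira; Kira < Dev; Dev < Hugo; Hugo < Gia, each given directly.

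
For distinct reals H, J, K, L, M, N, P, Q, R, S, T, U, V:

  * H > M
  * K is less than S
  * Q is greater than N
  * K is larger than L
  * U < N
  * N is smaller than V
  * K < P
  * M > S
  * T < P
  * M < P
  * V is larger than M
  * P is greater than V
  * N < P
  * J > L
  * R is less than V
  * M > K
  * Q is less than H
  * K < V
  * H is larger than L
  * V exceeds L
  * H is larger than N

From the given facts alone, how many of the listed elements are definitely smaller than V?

Directly below V: L, N, R, K, M.
One step further: U, S (7 so far).
No other element is forced below V by the given relations, so the count is 7.

7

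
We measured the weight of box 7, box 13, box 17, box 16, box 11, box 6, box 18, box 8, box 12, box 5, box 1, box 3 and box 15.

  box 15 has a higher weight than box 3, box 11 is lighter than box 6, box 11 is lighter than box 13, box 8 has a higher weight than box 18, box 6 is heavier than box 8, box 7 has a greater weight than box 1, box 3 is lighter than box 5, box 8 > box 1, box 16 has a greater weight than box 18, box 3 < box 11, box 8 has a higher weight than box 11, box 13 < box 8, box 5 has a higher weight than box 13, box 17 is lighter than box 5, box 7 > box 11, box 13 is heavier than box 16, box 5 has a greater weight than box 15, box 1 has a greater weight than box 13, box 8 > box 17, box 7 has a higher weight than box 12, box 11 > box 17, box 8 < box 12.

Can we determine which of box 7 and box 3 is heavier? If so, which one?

box 7

The relevant relations are box 3 < box 11; box 11 < box 13; box 13 < box 1; box 1 < box 8; box 8 < box 12; box 12 < box 7.
Together: box 3 < box 11 < box 13 < box 1 < box 8 < box 12 < box 7.
So box 7 is heavier.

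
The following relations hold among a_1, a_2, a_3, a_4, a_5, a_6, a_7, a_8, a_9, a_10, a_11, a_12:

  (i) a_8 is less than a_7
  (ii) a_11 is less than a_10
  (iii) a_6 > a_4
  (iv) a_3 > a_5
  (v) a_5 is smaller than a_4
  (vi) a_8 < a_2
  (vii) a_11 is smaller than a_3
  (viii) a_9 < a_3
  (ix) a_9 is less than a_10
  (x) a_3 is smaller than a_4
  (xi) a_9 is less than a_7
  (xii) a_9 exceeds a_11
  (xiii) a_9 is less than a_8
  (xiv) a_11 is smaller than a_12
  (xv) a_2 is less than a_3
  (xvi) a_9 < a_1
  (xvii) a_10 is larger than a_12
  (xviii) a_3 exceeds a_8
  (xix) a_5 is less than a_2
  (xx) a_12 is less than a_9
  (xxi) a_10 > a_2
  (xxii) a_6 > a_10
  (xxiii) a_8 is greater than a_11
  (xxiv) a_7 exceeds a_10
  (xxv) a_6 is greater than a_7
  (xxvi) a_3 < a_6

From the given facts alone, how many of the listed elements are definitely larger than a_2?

5

The elements the relations force above a_2 are a_3, a_10, a_7, a_4, a_6 — no chain reaches any other.
That is 5.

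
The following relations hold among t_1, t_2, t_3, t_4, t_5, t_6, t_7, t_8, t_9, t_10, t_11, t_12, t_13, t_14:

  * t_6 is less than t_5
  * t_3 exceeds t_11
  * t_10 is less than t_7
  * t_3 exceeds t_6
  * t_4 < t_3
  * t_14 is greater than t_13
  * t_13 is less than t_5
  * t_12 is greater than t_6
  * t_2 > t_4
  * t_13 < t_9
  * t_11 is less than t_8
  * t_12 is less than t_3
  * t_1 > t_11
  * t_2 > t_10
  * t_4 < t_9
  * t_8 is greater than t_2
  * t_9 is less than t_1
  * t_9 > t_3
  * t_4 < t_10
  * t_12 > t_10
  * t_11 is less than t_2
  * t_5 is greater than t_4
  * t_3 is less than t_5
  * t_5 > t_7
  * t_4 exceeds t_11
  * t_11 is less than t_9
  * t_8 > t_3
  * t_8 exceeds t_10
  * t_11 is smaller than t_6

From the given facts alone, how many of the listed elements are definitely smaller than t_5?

8

Directly below t_5: t_6, t_13, t_4, t_3, t_7.
One step further: t_11, t_10, t_12 (8 so far).
Nothing else is reachable below t_5; 8 in all.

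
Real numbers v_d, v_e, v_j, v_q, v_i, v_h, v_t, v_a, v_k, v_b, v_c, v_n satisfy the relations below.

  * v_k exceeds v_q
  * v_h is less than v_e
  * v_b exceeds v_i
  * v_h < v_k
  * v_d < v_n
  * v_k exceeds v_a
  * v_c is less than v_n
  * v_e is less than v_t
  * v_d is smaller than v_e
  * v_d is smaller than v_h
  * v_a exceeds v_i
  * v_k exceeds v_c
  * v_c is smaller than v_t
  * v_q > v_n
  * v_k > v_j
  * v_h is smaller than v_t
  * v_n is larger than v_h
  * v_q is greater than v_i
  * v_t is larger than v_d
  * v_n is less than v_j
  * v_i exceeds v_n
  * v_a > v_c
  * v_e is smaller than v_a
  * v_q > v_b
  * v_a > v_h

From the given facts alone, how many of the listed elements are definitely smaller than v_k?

Directly below v_k: v_c, v_h, v_a, v_j, v_q.
One step further: v_d, v_e, v_n, v_i, v_b (10 so far).
Nothing else is reachable below v_k; 10 in all.

10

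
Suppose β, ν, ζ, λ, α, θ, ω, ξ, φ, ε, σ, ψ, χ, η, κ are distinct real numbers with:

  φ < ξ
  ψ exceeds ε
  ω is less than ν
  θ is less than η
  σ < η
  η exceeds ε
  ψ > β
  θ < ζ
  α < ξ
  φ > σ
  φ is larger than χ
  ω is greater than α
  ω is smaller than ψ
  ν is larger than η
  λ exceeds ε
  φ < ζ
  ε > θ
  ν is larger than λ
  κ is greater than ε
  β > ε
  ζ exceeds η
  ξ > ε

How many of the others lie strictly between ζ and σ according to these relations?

Chaining upward from σ reaches: φ, η, ν, ξ.
Chaining downward from ζ reaches: θ, χ, ε, φ, η.
Strictly between σ and ζ are those in both lists: φ, η — 2 elements.

2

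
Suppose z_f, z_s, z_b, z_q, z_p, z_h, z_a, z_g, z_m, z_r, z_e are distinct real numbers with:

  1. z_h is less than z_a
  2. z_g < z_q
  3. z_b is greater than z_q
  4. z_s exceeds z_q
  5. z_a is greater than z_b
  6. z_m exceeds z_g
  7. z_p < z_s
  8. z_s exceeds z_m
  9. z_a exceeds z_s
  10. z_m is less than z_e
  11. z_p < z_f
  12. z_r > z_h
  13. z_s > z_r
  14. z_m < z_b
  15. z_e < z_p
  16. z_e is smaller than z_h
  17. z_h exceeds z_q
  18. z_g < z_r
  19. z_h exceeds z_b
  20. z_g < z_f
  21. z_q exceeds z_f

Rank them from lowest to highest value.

Nothing is placed below z_g, so it is least; from there z_g < z_m; z_m < z_e; z_e < z_p; z_p < z_f; z_f < z_q; z_q < z_b; z_b < z_h; z_h < z_r; z_r < z_s; z_s < z_a, each given directly.

z_g < z_m < z_e < z_p < z_f < z_q < z_b < z_h < z_r < z_s < z_a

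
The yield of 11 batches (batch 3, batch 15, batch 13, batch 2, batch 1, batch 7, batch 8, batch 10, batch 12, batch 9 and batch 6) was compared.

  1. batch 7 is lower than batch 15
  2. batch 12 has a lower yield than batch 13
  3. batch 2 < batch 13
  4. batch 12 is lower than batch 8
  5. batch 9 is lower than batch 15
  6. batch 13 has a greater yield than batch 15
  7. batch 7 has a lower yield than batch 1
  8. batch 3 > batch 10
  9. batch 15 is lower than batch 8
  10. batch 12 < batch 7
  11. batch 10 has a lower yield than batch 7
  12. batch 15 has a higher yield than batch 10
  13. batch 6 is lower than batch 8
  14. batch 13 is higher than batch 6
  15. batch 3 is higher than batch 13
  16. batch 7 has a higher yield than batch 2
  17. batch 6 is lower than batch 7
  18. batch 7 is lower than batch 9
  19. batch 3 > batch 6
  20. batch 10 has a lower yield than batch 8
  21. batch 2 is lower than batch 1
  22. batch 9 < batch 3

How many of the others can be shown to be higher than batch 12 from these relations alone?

From batch 12 the given relations immediately reach batch 7, batch 13, batch 8.
From those, batch 9, batch 15, batch 3, batch 1 — 7 in total.
No other element is forced above batch 12 by the given relations, so the count is 7.

7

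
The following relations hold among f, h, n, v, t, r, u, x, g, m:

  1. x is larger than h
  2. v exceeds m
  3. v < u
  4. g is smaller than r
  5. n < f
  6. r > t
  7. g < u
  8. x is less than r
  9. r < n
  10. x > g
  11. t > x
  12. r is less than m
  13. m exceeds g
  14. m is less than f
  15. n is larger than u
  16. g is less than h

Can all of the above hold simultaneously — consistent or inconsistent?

consistent

The single ordering g < h < x < t < r < m < v < u < n < f satisfies every listed relation, so no contradiction arises.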